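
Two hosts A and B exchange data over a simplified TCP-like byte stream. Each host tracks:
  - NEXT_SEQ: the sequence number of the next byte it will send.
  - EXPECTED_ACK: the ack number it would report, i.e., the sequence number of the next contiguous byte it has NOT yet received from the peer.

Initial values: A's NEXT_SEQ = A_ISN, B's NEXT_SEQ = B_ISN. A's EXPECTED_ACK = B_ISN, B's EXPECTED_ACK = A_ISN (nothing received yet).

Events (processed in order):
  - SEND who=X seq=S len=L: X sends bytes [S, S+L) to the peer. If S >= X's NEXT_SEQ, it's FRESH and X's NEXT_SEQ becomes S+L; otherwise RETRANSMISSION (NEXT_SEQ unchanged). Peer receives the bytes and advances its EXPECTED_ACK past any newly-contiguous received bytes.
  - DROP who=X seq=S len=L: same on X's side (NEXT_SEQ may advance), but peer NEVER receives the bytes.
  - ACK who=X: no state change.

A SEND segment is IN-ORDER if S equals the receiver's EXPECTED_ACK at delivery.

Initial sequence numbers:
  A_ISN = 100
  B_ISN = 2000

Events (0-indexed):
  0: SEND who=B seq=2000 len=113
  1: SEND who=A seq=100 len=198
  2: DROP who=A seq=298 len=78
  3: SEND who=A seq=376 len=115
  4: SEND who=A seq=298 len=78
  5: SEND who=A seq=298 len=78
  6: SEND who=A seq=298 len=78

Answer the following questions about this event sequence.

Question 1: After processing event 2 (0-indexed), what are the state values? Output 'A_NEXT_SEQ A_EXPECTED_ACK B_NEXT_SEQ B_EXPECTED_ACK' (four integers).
After event 0: A_seq=100 A_ack=2113 B_seq=2113 B_ack=100
After event 1: A_seq=298 A_ack=2113 B_seq=2113 B_ack=298
After event 2: A_seq=376 A_ack=2113 B_seq=2113 B_ack=298

376 2113 2113 298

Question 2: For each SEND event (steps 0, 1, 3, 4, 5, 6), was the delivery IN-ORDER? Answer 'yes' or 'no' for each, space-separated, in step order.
Answer: yes yes no yes no no

Derivation:
Step 0: SEND seq=2000 -> in-order
Step 1: SEND seq=100 -> in-order
Step 3: SEND seq=376 -> out-of-order
Step 4: SEND seq=298 -> in-order
Step 5: SEND seq=298 -> out-of-order
Step 6: SEND seq=298 -> out-of-order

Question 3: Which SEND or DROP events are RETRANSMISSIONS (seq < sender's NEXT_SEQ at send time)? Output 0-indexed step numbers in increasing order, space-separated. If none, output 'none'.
Step 0: SEND seq=2000 -> fresh
Step 1: SEND seq=100 -> fresh
Step 2: DROP seq=298 -> fresh
Step 3: SEND seq=376 -> fresh
Step 4: SEND seq=298 -> retransmit
Step 5: SEND seq=298 -> retransmit
Step 6: SEND seq=298 -> retransmit

Answer: 4 5 6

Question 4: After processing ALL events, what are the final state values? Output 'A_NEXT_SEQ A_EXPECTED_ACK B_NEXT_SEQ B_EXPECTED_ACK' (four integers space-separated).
Answer: 491 2113 2113 491

Derivation:
After event 0: A_seq=100 A_ack=2113 B_seq=2113 B_ack=100
After event 1: A_seq=298 A_ack=2113 B_seq=2113 B_ack=298
After event 2: A_seq=376 A_ack=2113 B_seq=2113 B_ack=298
After event 3: A_seq=491 A_ack=2113 B_seq=2113 B_ack=298
After event 4: A_seq=491 A_ack=2113 B_seq=2113 B_ack=491
After event 5: A_seq=491 A_ack=2113 B_seq=2113 B_ack=491
After event 6: A_seq=491 A_ack=2113 B_seq=2113 B_ack=491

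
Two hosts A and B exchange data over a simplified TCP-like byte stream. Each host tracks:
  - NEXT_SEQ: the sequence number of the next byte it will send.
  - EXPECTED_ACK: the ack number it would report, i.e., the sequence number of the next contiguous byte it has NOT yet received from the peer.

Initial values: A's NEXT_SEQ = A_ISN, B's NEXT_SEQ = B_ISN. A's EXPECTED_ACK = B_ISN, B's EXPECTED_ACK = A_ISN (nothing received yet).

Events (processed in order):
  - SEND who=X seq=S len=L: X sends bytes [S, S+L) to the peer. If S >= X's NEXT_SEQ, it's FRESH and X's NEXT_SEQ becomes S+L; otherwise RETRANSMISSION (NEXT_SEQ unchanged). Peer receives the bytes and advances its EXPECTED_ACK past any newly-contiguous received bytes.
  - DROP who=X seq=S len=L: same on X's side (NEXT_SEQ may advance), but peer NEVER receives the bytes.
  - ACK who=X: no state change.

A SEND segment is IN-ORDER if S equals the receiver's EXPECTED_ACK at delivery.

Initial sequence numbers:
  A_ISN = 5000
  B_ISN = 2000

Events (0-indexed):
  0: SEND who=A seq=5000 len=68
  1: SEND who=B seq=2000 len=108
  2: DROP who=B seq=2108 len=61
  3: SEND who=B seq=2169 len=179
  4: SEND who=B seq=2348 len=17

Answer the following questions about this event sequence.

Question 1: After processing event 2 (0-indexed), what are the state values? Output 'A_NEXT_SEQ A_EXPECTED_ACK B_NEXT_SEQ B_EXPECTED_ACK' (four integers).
After event 0: A_seq=5068 A_ack=2000 B_seq=2000 B_ack=5068
After event 1: A_seq=5068 A_ack=2108 B_seq=2108 B_ack=5068
After event 2: A_seq=5068 A_ack=2108 B_seq=2169 B_ack=5068

5068 2108 2169 5068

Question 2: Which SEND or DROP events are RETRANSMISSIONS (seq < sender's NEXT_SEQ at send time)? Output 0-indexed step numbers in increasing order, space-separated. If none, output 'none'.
Step 0: SEND seq=5000 -> fresh
Step 1: SEND seq=2000 -> fresh
Step 2: DROP seq=2108 -> fresh
Step 3: SEND seq=2169 -> fresh
Step 4: SEND seq=2348 -> fresh

Answer: none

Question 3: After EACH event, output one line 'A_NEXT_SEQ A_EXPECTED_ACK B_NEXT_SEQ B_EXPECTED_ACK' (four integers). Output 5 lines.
5068 2000 2000 5068
5068 2108 2108 5068
5068 2108 2169 5068
5068 2108 2348 5068
5068 2108 2365 5068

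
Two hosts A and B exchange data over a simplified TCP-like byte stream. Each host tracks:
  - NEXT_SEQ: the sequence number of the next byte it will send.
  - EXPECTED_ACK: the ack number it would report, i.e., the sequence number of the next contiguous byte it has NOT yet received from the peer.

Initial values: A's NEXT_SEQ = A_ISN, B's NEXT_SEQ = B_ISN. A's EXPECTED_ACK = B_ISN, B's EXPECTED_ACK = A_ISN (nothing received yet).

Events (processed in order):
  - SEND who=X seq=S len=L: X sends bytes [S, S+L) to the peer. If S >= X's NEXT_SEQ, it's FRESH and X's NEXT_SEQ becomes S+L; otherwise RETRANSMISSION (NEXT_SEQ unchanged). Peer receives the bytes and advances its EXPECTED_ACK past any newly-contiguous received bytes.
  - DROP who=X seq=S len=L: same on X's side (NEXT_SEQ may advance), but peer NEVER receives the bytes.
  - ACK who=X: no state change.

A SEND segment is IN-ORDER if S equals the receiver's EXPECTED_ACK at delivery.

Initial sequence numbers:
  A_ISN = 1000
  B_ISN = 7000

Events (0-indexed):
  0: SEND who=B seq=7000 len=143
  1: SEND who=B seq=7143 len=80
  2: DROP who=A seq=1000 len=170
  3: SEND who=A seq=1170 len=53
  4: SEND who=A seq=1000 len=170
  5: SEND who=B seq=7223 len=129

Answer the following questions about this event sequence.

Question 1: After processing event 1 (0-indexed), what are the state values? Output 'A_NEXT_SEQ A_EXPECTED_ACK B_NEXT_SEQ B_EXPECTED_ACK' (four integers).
After event 0: A_seq=1000 A_ack=7143 B_seq=7143 B_ack=1000
After event 1: A_seq=1000 A_ack=7223 B_seq=7223 B_ack=1000

1000 7223 7223 1000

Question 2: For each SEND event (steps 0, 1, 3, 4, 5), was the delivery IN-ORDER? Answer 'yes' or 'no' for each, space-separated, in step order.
Answer: yes yes no yes yes

Derivation:
Step 0: SEND seq=7000 -> in-order
Step 1: SEND seq=7143 -> in-order
Step 3: SEND seq=1170 -> out-of-order
Step 4: SEND seq=1000 -> in-order
Step 5: SEND seq=7223 -> in-order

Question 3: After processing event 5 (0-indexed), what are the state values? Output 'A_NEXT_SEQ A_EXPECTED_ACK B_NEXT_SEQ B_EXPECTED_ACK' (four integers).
After event 0: A_seq=1000 A_ack=7143 B_seq=7143 B_ack=1000
After event 1: A_seq=1000 A_ack=7223 B_seq=7223 B_ack=1000
After event 2: A_seq=1170 A_ack=7223 B_seq=7223 B_ack=1000
After event 3: A_seq=1223 A_ack=7223 B_seq=7223 B_ack=1000
After event 4: A_seq=1223 A_ack=7223 B_seq=7223 B_ack=1223
After event 5: A_seq=1223 A_ack=7352 B_seq=7352 B_ack=1223

1223 7352 7352 1223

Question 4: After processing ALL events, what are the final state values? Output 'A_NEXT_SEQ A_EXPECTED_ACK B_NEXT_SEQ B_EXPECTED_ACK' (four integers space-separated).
After event 0: A_seq=1000 A_ack=7143 B_seq=7143 B_ack=1000
After event 1: A_seq=1000 A_ack=7223 B_seq=7223 B_ack=1000
After event 2: A_seq=1170 A_ack=7223 B_seq=7223 B_ack=1000
After event 3: A_seq=1223 A_ack=7223 B_seq=7223 B_ack=1000
After event 4: A_seq=1223 A_ack=7223 B_seq=7223 B_ack=1223
After event 5: A_seq=1223 A_ack=7352 B_seq=7352 B_ack=1223

Answer: 1223 7352 7352 1223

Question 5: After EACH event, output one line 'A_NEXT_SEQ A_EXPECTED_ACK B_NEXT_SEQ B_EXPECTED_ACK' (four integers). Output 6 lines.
1000 7143 7143 1000
1000 7223 7223 1000
1170 7223 7223 1000
1223 7223 7223 1000
1223 7223 7223 1223
1223 7352 7352 1223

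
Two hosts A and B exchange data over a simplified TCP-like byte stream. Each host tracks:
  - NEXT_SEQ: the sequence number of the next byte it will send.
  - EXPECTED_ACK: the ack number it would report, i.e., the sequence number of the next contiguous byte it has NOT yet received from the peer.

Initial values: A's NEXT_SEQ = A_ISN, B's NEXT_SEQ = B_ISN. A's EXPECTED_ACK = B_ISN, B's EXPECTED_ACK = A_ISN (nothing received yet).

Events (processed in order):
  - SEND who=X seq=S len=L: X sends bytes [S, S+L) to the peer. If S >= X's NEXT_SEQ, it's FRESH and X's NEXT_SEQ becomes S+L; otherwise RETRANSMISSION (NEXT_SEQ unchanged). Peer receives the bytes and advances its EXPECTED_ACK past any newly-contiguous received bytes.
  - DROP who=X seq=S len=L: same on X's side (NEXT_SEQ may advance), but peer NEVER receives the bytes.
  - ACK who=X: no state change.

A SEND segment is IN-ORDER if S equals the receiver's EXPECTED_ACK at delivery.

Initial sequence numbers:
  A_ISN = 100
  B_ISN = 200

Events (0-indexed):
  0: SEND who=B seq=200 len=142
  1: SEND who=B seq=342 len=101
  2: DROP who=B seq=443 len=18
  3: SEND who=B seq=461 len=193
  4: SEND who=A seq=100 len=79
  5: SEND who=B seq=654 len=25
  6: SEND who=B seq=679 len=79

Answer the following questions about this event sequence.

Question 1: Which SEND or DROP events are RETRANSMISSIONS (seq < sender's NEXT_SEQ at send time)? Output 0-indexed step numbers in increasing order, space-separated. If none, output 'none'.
Answer: none

Derivation:
Step 0: SEND seq=200 -> fresh
Step 1: SEND seq=342 -> fresh
Step 2: DROP seq=443 -> fresh
Step 3: SEND seq=461 -> fresh
Step 4: SEND seq=100 -> fresh
Step 5: SEND seq=654 -> fresh
Step 6: SEND seq=679 -> fresh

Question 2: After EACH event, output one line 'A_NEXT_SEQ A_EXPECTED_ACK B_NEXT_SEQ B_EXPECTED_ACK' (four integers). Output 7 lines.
100 342 342 100
100 443 443 100
100 443 461 100
100 443 654 100
179 443 654 179
179 443 679 179
179 443 758 179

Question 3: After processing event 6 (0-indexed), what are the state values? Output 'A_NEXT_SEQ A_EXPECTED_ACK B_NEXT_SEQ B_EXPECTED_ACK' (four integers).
After event 0: A_seq=100 A_ack=342 B_seq=342 B_ack=100
After event 1: A_seq=100 A_ack=443 B_seq=443 B_ack=100
After event 2: A_seq=100 A_ack=443 B_seq=461 B_ack=100
After event 3: A_seq=100 A_ack=443 B_seq=654 B_ack=100
After event 4: A_seq=179 A_ack=443 B_seq=654 B_ack=179
After event 5: A_seq=179 A_ack=443 B_seq=679 B_ack=179
After event 6: A_seq=179 A_ack=443 B_seq=758 B_ack=179

179 443 758 179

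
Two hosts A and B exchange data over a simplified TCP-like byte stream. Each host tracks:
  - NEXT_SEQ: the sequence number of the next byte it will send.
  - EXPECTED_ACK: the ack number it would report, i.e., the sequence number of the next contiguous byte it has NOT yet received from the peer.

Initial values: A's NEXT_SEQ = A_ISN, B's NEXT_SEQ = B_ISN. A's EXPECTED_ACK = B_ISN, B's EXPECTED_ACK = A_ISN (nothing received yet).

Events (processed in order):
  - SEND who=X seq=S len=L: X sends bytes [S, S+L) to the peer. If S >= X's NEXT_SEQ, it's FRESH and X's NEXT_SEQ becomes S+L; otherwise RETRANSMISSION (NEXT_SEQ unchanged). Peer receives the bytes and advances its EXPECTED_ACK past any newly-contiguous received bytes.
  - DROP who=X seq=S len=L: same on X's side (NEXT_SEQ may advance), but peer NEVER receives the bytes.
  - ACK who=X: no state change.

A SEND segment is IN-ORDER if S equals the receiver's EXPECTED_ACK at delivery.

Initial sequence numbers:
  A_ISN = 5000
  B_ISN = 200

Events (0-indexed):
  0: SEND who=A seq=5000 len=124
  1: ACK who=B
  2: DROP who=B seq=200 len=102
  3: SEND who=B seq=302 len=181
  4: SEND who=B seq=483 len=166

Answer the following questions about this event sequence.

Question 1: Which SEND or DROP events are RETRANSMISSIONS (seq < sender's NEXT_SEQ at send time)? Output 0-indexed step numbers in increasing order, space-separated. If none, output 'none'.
Answer: none

Derivation:
Step 0: SEND seq=5000 -> fresh
Step 2: DROP seq=200 -> fresh
Step 3: SEND seq=302 -> fresh
Step 4: SEND seq=483 -> fresh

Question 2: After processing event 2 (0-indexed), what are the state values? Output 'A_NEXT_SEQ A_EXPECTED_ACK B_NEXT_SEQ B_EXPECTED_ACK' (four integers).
After event 0: A_seq=5124 A_ack=200 B_seq=200 B_ack=5124
After event 1: A_seq=5124 A_ack=200 B_seq=200 B_ack=5124
After event 2: A_seq=5124 A_ack=200 B_seq=302 B_ack=5124

5124 200 302 5124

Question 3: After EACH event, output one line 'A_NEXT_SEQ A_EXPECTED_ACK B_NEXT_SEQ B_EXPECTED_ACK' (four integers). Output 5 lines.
5124 200 200 5124
5124 200 200 5124
5124 200 302 5124
5124 200 483 5124
5124 200 649 5124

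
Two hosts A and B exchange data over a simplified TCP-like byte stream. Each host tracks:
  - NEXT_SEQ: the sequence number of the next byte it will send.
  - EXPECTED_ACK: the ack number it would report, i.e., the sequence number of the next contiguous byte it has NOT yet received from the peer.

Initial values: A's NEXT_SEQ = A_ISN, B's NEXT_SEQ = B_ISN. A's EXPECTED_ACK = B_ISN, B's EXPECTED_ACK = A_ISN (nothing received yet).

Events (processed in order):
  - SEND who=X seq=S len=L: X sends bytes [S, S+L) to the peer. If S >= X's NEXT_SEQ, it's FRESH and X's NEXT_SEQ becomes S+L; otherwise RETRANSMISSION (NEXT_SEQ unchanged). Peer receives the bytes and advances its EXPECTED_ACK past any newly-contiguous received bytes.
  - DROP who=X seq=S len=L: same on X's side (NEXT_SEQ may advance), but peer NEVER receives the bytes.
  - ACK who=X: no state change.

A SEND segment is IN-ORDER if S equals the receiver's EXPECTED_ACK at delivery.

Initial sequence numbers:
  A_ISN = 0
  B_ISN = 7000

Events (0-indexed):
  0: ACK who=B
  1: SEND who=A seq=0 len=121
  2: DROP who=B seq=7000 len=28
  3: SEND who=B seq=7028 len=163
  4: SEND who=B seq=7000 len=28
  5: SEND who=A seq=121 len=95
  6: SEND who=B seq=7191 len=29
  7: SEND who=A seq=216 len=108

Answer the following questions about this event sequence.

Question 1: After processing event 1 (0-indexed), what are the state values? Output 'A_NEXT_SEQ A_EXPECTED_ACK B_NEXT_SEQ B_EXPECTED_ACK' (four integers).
After event 0: A_seq=0 A_ack=7000 B_seq=7000 B_ack=0
After event 1: A_seq=121 A_ack=7000 B_seq=7000 B_ack=121

121 7000 7000 121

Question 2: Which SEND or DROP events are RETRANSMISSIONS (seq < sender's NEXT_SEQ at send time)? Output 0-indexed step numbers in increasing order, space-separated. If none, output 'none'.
Step 1: SEND seq=0 -> fresh
Step 2: DROP seq=7000 -> fresh
Step 3: SEND seq=7028 -> fresh
Step 4: SEND seq=7000 -> retransmit
Step 5: SEND seq=121 -> fresh
Step 6: SEND seq=7191 -> fresh
Step 7: SEND seq=216 -> fresh

Answer: 4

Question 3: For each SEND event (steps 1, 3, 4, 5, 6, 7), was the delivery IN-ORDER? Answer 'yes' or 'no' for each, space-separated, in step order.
Step 1: SEND seq=0 -> in-order
Step 3: SEND seq=7028 -> out-of-order
Step 4: SEND seq=7000 -> in-order
Step 5: SEND seq=121 -> in-order
Step 6: SEND seq=7191 -> in-order
Step 7: SEND seq=216 -> in-order

Answer: yes no yes yes yes yes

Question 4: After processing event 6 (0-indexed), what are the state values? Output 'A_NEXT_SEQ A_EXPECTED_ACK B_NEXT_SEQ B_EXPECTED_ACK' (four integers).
After event 0: A_seq=0 A_ack=7000 B_seq=7000 B_ack=0
After event 1: A_seq=121 A_ack=7000 B_seq=7000 B_ack=121
After event 2: A_seq=121 A_ack=7000 B_seq=7028 B_ack=121
After event 3: A_seq=121 A_ack=7000 B_seq=7191 B_ack=121
After event 4: A_seq=121 A_ack=7191 B_seq=7191 B_ack=121
After event 5: A_seq=216 A_ack=7191 B_seq=7191 B_ack=216
After event 6: A_seq=216 A_ack=7220 B_seq=7220 B_ack=216

216 7220 7220 216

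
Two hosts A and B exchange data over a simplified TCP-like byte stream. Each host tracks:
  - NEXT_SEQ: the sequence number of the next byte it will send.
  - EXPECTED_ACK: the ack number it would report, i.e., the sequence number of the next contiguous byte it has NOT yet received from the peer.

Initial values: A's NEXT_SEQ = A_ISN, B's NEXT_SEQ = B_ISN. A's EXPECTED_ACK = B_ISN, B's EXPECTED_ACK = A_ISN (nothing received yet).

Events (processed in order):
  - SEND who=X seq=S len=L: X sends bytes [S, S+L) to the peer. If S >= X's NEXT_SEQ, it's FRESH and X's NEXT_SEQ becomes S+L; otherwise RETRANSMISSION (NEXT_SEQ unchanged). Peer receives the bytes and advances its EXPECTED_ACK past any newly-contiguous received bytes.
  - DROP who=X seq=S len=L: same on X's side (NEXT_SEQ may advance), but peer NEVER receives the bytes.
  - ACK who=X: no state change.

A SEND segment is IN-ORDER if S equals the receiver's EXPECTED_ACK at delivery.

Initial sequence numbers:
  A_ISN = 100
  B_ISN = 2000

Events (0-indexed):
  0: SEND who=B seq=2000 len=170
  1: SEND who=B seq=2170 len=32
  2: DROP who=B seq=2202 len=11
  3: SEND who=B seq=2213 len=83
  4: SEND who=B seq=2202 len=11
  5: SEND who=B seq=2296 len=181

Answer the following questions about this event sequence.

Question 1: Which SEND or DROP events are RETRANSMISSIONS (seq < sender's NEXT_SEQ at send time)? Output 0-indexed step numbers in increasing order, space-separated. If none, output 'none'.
Answer: 4

Derivation:
Step 0: SEND seq=2000 -> fresh
Step 1: SEND seq=2170 -> fresh
Step 2: DROP seq=2202 -> fresh
Step 3: SEND seq=2213 -> fresh
Step 4: SEND seq=2202 -> retransmit
Step 5: SEND seq=2296 -> fresh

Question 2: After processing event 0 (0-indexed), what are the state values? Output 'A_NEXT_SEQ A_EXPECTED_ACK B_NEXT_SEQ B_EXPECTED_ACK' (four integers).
After event 0: A_seq=100 A_ack=2170 B_seq=2170 B_ack=100

100 2170 2170 100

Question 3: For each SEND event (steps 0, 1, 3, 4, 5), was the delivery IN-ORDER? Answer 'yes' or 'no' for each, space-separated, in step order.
Step 0: SEND seq=2000 -> in-order
Step 1: SEND seq=2170 -> in-order
Step 3: SEND seq=2213 -> out-of-order
Step 4: SEND seq=2202 -> in-order
Step 5: SEND seq=2296 -> in-order

Answer: yes yes no yes yes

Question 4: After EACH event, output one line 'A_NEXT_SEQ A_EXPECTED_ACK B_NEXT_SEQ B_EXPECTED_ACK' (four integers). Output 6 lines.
100 2170 2170 100
100 2202 2202 100
100 2202 2213 100
100 2202 2296 100
100 2296 2296 100
100 2477 2477 100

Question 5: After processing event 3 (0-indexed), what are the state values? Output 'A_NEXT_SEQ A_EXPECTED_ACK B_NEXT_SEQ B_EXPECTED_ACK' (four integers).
After event 0: A_seq=100 A_ack=2170 B_seq=2170 B_ack=100
After event 1: A_seq=100 A_ack=2202 B_seq=2202 B_ack=100
After event 2: A_seq=100 A_ack=2202 B_seq=2213 B_ack=100
After event 3: A_seq=100 A_ack=2202 B_seq=2296 B_ack=100

100 2202 2296 100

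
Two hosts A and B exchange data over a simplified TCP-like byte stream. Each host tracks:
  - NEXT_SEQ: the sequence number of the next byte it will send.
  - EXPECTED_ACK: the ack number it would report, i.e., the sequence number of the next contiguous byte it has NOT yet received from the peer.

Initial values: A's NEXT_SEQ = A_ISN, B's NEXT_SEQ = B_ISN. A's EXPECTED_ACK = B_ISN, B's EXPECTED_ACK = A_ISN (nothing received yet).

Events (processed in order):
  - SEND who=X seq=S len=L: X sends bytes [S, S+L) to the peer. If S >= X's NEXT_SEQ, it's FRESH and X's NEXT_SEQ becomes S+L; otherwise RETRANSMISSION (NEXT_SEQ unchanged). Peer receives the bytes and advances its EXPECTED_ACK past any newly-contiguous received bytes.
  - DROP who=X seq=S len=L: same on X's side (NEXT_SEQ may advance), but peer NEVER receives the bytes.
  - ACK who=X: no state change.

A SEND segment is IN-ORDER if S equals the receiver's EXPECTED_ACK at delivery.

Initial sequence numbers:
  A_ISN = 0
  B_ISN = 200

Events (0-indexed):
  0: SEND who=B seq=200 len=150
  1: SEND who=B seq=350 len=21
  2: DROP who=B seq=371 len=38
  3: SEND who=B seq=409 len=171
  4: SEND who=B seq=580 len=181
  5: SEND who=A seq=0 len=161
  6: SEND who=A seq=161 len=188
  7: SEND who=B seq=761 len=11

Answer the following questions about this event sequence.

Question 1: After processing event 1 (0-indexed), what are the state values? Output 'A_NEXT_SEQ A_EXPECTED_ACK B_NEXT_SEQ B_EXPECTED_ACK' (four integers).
After event 0: A_seq=0 A_ack=350 B_seq=350 B_ack=0
After event 1: A_seq=0 A_ack=371 B_seq=371 B_ack=0

0 371 371 0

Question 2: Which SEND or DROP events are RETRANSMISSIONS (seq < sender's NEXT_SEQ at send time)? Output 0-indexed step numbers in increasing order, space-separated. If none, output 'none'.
Step 0: SEND seq=200 -> fresh
Step 1: SEND seq=350 -> fresh
Step 2: DROP seq=371 -> fresh
Step 3: SEND seq=409 -> fresh
Step 4: SEND seq=580 -> fresh
Step 5: SEND seq=0 -> fresh
Step 6: SEND seq=161 -> fresh
Step 7: SEND seq=761 -> fresh

Answer: none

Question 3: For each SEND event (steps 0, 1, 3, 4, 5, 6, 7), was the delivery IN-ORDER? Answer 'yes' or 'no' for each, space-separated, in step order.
Step 0: SEND seq=200 -> in-order
Step 1: SEND seq=350 -> in-order
Step 3: SEND seq=409 -> out-of-order
Step 4: SEND seq=580 -> out-of-order
Step 5: SEND seq=0 -> in-order
Step 6: SEND seq=161 -> in-order
Step 7: SEND seq=761 -> out-of-order

Answer: yes yes no no yes yes no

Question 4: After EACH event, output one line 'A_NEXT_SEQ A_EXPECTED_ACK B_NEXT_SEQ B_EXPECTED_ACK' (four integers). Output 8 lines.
0 350 350 0
0 371 371 0
0 371 409 0
0 371 580 0
0 371 761 0
161 371 761 161
349 371 761 349
349 371 772 349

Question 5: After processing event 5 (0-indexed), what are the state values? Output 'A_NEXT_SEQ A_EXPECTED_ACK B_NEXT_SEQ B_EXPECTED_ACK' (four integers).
After event 0: A_seq=0 A_ack=350 B_seq=350 B_ack=0
After event 1: A_seq=0 A_ack=371 B_seq=371 B_ack=0
After event 2: A_seq=0 A_ack=371 B_seq=409 B_ack=0
After event 3: A_seq=0 A_ack=371 B_seq=580 B_ack=0
After event 4: A_seq=0 A_ack=371 B_seq=761 B_ack=0
After event 5: A_seq=161 A_ack=371 B_seq=761 B_ack=161

161 371 761 161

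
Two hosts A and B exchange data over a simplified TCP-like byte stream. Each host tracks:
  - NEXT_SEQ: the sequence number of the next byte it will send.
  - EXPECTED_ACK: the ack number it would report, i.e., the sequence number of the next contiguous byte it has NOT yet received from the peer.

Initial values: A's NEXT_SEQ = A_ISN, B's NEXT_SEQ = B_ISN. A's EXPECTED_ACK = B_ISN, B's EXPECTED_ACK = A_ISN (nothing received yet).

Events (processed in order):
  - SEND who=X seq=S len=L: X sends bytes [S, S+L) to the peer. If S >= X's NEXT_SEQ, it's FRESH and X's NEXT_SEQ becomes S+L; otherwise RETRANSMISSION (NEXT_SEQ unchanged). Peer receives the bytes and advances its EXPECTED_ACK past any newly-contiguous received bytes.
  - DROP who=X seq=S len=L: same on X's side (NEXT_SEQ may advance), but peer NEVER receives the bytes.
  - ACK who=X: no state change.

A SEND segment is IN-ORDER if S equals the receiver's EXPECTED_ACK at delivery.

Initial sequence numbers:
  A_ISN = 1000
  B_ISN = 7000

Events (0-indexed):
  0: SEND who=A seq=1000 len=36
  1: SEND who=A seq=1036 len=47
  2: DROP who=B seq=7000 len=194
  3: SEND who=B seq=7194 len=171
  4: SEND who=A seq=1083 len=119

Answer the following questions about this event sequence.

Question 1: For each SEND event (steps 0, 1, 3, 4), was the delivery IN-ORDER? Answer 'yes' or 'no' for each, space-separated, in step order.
Step 0: SEND seq=1000 -> in-order
Step 1: SEND seq=1036 -> in-order
Step 3: SEND seq=7194 -> out-of-order
Step 4: SEND seq=1083 -> in-order

Answer: yes yes no yes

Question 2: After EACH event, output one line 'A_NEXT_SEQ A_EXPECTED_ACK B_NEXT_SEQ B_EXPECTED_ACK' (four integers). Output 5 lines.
1036 7000 7000 1036
1083 7000 7000 1083
1083 7000 7194 1083
1083 7000 7365 1083
1202 7000 7365 1202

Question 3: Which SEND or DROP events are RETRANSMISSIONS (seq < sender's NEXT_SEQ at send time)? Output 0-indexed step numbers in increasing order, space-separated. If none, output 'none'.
Answer: none

Derivation:
Step 0: SEND seq=1000 -> fresh
Step 1: SEND seq=1036 -> fresh
Step 2: DROP seq=7000 -> fresh
Step 3: SEND seq=7194 -> fresh
Step 4: SEND seq=1083 -> fresh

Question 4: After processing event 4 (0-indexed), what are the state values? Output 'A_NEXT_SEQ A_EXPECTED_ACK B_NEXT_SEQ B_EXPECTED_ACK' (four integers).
After event 0: A_seq=1036 A_ack=7000 B_seq=7000 B_ack=1036
After event 1: A_seq=1083 A_ack=7000 B_seq=7000 B_ack=1083
After event 2: A_seq=1083 A_ack=7000 B_seq=7194 B_ack=1083
After event 3: A_seq=1083 A_ack=7000 B_seq=7365 B_ack=1083
After event 4: A_seq=1202 A_ack=7000 B_seq=7365 B_ack=1202

1202 7000 7365 1202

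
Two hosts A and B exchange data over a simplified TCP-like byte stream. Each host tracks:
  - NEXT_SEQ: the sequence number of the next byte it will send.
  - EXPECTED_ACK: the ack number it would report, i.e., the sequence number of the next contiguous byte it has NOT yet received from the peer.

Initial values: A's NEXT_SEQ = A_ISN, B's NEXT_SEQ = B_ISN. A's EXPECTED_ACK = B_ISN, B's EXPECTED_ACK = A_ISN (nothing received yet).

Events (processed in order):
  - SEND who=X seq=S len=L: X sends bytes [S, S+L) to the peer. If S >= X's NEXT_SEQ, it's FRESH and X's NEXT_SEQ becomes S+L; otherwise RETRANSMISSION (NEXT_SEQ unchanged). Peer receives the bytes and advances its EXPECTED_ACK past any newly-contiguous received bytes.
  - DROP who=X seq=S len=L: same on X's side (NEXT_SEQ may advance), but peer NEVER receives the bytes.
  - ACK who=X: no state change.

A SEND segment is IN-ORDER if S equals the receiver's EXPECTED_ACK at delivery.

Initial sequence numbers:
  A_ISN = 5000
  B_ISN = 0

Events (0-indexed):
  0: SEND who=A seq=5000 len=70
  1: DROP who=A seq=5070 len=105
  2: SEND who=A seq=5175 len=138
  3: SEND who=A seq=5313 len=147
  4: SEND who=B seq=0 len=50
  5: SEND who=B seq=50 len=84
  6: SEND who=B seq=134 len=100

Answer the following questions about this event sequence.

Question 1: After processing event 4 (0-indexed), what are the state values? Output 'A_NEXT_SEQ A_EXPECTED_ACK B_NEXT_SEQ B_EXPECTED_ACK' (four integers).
After event 0: A_seq=5070 A_ack=0 B_seq=0 B_ack=5070
After event 1: A_seq=5175 A_ack=0 B_seq=0 B_ack=5070
After event 2: A_seq=5313 A_ack=0 B_seq=0 B_ack=5070
After event 3: A_seq=5460 A_ack=0 B_seq=0 B_ack=5070
After event 4: A_seq=5460 A_ack=50 B_seq=50 B_ack=5070

5460 50 50 5070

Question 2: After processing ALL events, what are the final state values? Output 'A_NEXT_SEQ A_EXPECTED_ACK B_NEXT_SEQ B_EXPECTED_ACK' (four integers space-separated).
Answer: 5460 234 234 5070

Derivation:
After event 0: A_seq=5070 A_ack=0 B_seq=0 B_ack=5070
After event 1: A_seq=5175 A_ack=0 B_seq=0 B_ack=5070
After event 2: A_seq=5313 A_ack=0 B_seq=0 B_ack=5070
After event 3: A_seq=5460 A_ack=0 B_seq=0 B_ack=5070
After event 4: A_seq=5460 A_ack=50 B_seq=50 B_ack=5070
After event 5: A_seq=5460 A_ack=134 B_seq=134 B_ack=5070
After event 6: A_seq=5460 A_ack=234 B_seq=234 B_ack=5070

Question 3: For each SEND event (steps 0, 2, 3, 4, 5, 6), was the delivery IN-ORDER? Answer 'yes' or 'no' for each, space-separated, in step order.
Answer: yes no no yes yes yes

Derivation:
Step 0: SEND seq=5000 -> in-order
Step 2: SEND seq=5175 -> out-of-order
Step 3: SEND seq=5313 -> out-of-order
Step 4: SEND seq=0 -> in-order
Step 5: SEND seq=50 -> in-order
Step 6: SEND seq=134 -> in-order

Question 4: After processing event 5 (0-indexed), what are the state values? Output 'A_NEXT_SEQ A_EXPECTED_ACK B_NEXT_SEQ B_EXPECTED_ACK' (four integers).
After event 0: A_seq=5070 A_ack=0 B_seq=0 B_ack=5070
After event 1: A_seq=5175 A_ack=0 B_seq=0 B_ack=5070
After event 2: A_seq=5313 A_ack=0 B_seq=0 B_ack=5070
After event 3: A_seq=5460 A_ack=0 B_seq=0 B_ack=5070
After event 4: A_seq=5460 A_ack=50 B_seq=50 B_ack=5070
After event 5: A_seq=5460 A_ack=134 B_seq=134 B_ack=5070

5460 134 134 5070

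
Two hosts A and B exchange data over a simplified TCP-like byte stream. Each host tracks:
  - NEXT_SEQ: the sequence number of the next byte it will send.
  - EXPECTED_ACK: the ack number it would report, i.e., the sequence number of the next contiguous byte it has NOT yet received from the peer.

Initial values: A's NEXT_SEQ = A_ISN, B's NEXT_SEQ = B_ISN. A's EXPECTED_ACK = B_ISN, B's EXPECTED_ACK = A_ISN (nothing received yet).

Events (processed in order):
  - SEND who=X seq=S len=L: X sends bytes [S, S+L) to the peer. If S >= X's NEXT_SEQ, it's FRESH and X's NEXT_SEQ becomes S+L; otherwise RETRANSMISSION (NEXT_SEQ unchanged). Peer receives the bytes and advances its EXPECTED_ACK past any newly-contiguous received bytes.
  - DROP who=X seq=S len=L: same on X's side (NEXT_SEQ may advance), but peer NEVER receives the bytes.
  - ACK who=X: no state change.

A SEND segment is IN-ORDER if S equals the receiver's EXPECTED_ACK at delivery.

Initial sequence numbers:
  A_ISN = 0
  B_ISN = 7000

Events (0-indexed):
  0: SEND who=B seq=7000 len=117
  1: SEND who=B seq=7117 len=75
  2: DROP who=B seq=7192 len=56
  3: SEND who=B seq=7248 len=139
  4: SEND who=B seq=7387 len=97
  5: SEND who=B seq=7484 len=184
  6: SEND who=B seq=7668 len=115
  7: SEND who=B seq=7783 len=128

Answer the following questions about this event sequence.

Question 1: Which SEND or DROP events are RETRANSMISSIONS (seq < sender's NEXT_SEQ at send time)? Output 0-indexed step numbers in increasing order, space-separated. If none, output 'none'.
Answer: none

Derivation:
Step 0: SEND seq=7000 -> fresh
Step 1: SEND seq=7117 -> fresh
Step 2: DROP seq=7192 -> fresh
Step 3: SEND seq=7248 -> fresh
Step 4: SEND seq=7387 -> fresh
Step 5: SEND seq=7484 -> fresh
Step 6: SEND seq=7668 -> fresh
Step 7: SEND seq=7783 -> fresh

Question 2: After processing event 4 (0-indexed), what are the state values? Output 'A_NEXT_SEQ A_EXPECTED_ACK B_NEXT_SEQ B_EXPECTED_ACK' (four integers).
After event 0: A_seq=0 A_ack=7117 B_seq=7117 B_ack=0
After event 1: A_seq=0 A_ack=7192 B_seq=7192 B_ack=0
After event 2: A_seq=0 A_ack=7192 B_seq=7248 B_ack=0
After event 3: A_seq=0 A_ack=7192 B_seq=7387 B_ack=0
After event 4: A_seq=0 A_ack=7192 B_seq=7484 B_ack=0

0 7192 7484 0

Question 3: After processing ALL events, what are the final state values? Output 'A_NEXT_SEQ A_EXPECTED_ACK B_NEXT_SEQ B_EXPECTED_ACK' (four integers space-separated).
Answer: 0 7192 7911 0

Derivation:
After event 0: A_seq=0 A_ack=7117 B_seq=7117 B_ack=0
After event 1: A_seq=0 A_ack=7192 B_seq=7192 B_ack=0
After event 2: A_seq=0 A_ack=7192 B_seq=7248 B_ack=0
After event 3: A_seq=0 A_ack=7192 B_seq=7387 B_ack=0
After event 4: A_seq=0 A_ack=7192 B_seq=7484 B_ack=0
After event 5: A_seq=0 A_ack=7192 B_seq=7668 B_ack=0
After event 6: A_seq=0 A_ack=7192 B_seq=7783 B_ack=0
After event 7: A_seq=0 A_ack=7192 B_seq=7911 B_ack=0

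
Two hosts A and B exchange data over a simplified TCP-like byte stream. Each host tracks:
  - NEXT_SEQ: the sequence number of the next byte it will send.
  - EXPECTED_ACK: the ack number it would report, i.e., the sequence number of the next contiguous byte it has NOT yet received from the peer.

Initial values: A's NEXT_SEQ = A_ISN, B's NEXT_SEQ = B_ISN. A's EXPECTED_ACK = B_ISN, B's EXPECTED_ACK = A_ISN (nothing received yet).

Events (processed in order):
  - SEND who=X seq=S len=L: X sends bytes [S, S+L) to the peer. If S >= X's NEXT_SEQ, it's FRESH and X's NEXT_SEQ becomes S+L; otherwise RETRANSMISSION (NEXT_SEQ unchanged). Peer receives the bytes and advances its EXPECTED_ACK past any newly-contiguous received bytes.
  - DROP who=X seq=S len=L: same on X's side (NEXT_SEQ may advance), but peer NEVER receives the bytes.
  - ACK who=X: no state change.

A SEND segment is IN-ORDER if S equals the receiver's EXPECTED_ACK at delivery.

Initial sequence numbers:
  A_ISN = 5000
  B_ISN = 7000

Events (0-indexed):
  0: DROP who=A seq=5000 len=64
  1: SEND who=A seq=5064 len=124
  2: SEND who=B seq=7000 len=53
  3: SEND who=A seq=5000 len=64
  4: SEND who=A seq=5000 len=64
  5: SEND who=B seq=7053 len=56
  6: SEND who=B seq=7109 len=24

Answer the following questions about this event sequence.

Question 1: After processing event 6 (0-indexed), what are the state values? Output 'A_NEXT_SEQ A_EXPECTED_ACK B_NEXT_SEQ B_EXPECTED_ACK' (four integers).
After event 0: A_seq=5064 A_ack=7000 B_seq=7000 B_ack=5000
After event 1: A_seq=5188 A_ack=7000 B_seq=7000 B_ack=5000
After event 2: A_seq=5188 A_ack=7053 B_seq=7053 B_ack=5000
After event 3: A_seq=5188 A_ack=7053 B_seq=7053 B_ack=5188
After event 4: A_seq=5188 A_ack=7053 B_seq=7053 B_ack=5188
After event 5: A_seq=5188 A_ack=7109 B_seq=7109 B_ack=5188
After event 6: A_seq=5188 A_ack=7133 B_seq=7133 B_ack=5188

5188 7133 7133 5188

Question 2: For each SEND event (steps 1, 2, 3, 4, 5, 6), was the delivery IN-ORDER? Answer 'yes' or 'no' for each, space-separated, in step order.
Answer: no yes yes no yes yes

Derivation:
Step 1: SEND seq=5064 -> out-of-order
Step 2: SEND seq=7000 -> in-order
Step 3: SEND seq=5000 -> in-order
Step 4: SEND seq=5000 -> out-of-order
Step 5: SEND seq=7053 -> in-order
Step 6: SEND seq=7109 -> in-order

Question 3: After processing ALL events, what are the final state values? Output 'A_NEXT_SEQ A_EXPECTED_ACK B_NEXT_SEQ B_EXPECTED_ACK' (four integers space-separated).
After event 0: A_seq=5064 A_ack=7000 B_seq=7000 B_ack=5000
After event 1: A_seq=5188 A_ack=7000 B_seq=7000 B_ack=5000
After event 2: A_seq=5188 A_ack=7053 B_seq=7053 B_ack=5000
After event 3: A_seq=5188 A_ack=7053 B_seq=7053 B_ack=5188
After event 4: A_seq=5188 A_ack=7053 B_seq=7053 B_ack=5188
After event 5: A_seq=5188 A_ack=7109 B_seq=7109 B_ack=5188
After event 6: A_seq=5188 A_ack=7133 B_seq=7133 B_ack=5188

Answer: 5188 7133 7133 5188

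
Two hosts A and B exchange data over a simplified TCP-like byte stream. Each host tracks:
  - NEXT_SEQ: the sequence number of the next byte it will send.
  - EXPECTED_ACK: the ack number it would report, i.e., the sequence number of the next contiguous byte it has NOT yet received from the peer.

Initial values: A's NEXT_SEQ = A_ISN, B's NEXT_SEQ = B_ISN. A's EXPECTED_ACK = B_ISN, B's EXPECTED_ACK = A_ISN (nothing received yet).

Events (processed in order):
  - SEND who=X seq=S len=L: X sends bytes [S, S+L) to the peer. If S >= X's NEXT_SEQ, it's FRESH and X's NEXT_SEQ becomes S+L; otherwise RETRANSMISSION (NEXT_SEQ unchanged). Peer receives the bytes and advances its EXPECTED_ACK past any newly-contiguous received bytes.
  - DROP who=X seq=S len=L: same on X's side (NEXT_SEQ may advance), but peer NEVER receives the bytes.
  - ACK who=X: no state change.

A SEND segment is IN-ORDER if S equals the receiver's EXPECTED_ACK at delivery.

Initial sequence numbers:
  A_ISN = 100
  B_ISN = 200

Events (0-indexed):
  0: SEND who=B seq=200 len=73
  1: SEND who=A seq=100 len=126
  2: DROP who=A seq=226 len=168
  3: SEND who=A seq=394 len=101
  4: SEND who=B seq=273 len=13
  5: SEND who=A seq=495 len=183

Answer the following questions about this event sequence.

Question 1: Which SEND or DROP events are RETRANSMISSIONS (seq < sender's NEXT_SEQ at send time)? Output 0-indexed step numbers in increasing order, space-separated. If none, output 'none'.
Answer: none

Derivation:
Step 0: SEND seq=200 -> fresh
Step 1: SEND seq=100 -> fresh
Step 2: DROP seq=226 -> fresh
Step 3: SEND seq=394 -> fresh
Step 4: SEND seq=273 -> fresh
Step 5: SEND seq=495 -> fresh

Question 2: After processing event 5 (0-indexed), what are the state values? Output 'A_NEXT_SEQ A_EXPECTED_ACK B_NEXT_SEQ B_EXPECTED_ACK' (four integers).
After event 0: A_seq=100 A_ack=273 B_seq=273 B_ack=100
After event 1: A_seq=226 A_ack=273 B_seq=273 B_ack=226
After event 2: A_seq=394 A_ack=273 B_seq=273 B_ack=226
After event 3: A_seq=495 A_ack=273 B_seq=273 B_ack=226
After event 4: A_seq=495 A_ack=286 B_seq=286 B_ack=226
After event 5: A_seq=678 A_ack=286 B_seq=286 B_ack=226

678 286 286 226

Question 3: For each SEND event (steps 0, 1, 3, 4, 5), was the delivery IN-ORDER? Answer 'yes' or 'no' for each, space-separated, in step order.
Step 0: SEND seq=200 -> in-order
Step 1: SEND seq=100 -> in-order
Step 3: SEND seq=394 -> out-of-order
Step 4: SEND seq=273 -> in-order
Step 5: SEND seq=495 -> out-of-order

Answer: yes yes no yes no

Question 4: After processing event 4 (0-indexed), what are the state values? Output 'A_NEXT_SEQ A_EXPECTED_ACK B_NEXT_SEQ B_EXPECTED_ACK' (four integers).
After event 0: A_seq=100 A_ack=273 B_seq=273 B_ack=100
After event 1: A_seq=226 A_ack=273 B_seq=273 B_ack=226
After event 2: A_seq=394 A_ack=273 B_seq=273 B_ack=226
After event 3: A_seq=495 A_ack=273 B_seq=273 B_ack=226
After event 4: A_seq=495 A_ack=286 B_seq=286 B_ack=226

495 286 286 226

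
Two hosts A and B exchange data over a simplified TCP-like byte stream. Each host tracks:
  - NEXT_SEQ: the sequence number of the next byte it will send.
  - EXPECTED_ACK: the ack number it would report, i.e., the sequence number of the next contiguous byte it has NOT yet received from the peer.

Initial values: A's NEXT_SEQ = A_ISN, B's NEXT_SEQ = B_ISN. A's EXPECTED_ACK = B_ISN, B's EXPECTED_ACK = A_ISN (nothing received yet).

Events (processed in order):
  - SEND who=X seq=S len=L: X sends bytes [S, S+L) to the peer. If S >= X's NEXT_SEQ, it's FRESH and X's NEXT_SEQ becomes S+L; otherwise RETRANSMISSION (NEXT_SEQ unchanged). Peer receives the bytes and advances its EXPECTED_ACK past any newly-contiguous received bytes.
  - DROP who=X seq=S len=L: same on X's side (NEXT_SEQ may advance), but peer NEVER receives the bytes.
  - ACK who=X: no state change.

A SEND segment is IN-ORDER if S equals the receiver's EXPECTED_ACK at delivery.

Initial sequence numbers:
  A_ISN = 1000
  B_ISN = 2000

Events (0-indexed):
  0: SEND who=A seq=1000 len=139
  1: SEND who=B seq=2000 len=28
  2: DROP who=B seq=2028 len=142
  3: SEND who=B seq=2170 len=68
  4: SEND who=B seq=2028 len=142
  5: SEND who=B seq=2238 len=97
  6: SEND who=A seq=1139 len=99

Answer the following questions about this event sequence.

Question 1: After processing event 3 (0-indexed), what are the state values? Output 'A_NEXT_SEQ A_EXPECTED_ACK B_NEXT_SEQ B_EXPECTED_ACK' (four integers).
After event 0: A_seq=1139 A_ack=2000 B_seq=2000 B_ack=1139
After event 1: A_seq=1139 A_ack=2028 B_seq=2028 B_ack=1139
After event 2: A_seq=1139 A_ack=2028 B_seq=2170 B_ack=1139
After event 3: A_seq=1139 A_ack=2028 B_seq=2238 B_ack=1139

1139 2028 2238 1139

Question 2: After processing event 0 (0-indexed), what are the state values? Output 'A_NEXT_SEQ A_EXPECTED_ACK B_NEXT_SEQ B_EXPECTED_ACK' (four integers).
After event 0: A_seq=1139 A_ack=2000 B_seq=2000 B_ack=1139

1139 2000 2000 1139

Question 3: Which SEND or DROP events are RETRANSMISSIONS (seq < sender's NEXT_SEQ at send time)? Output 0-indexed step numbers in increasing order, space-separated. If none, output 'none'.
Answer: 4

Derivation:
Step 0: SEND seq=1000 -> fresh
Step 1: SEND seq=2000 -> fresh
Step 2: DROP seq=2028 -> fresh
Step 3: SEND seq=2170 -> fresh
Step 4: SEND seq=2028 -> retransmit
Step 5: SEND seq=2238 -> fresh
Step 6: SEND seq=1139 -> fresh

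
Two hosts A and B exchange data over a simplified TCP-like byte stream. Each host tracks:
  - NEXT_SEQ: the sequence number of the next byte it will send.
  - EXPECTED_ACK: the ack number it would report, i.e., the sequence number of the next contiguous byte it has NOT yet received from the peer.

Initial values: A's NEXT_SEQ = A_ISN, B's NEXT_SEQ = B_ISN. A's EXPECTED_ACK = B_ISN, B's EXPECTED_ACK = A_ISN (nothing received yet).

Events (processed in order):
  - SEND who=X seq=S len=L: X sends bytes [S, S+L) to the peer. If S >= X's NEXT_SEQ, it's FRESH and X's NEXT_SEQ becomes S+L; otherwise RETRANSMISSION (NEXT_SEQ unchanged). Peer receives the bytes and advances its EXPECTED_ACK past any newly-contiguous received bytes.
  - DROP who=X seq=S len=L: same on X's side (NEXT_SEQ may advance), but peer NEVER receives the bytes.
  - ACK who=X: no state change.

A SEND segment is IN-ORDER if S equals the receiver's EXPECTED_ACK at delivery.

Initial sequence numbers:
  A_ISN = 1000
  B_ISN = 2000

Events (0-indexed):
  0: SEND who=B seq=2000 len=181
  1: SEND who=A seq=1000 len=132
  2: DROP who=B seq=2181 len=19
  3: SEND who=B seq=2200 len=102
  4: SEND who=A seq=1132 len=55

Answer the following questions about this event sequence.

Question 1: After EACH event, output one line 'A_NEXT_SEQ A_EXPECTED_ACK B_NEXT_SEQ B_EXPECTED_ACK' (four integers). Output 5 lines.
1000 2181 2181 1000
1132 2181 2181 1132
1132 2181 2200 1132
1132 2181 2302 1132
1187 2181 2302 1187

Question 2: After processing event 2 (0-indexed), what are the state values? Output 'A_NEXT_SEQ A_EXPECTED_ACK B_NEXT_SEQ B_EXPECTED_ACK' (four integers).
After event 0: A_seq=1000 A_ack=2181 B_seq=2181 B_ack=1000
After event 1: A_seq=1132 A_ack=2181 B_seq=2181 B_ack=1132
After event 2: A_seq=1132 A_ack=2181 B_seq=2200 B_ack=1132

1132 2181 2200 1132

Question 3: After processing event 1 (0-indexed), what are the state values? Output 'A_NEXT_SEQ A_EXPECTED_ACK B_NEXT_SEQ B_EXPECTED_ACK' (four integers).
After event 0: A_seq=1000 A_ack=2181 B_seq=2181 B_ack=1000
After event 1: A_seq=1132 A_ack=2181 B_seq=2181 B_ack=1132

1132 2181 2181 1132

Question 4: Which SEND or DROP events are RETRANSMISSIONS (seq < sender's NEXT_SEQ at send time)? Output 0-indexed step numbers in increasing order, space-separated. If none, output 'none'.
Step 0: SEND seq=2000 -> fresh
Step 1: SEND seq=1000 -> fresh
Step 2: DROP seq=2181 -> fresh
Step 3: SEND seq=2200 -> fresh
Step 4: SEND seq=1132 -> fresh

Answer: none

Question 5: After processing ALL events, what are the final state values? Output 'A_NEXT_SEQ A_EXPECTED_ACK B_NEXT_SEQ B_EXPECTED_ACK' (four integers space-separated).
Answer: 1187 2181 2302 1187

Derivation:
After event 0: A_seq=1000 A_ack=2181 B_seq=2181 B_ack=1000
After event 1: A_seq=1132 A_ack=2181 B_seq=2181 B_ack=1132
After event 2: A_seq=1132 A_ack=2181 B_seq=2200 B_ack=1132
After event 3: A_seq=1132 A_ack=2181 B_seq=2302 B_ack=1132
After event 4: A_seq=1187 A_ack=2181 B_seq=2302 B_ack=1187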